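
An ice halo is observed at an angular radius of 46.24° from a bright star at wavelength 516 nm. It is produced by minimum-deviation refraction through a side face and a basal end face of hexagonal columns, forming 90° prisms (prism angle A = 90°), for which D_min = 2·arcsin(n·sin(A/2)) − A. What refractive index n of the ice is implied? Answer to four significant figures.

Rearranging: n = sin((D_min + A)/2) / sin(A/2).
(D_min + A)/2 = (46.24° + 90°)/2 = 68.120°.
n = sin 68.120° / sin 45° = 0.9280 / 0.7071 = 1.3123.

1.312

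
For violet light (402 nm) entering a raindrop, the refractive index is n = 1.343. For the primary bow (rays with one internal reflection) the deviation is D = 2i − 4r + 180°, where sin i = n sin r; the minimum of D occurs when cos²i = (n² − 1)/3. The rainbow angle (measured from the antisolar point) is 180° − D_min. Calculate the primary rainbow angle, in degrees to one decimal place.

cos²i = (1.80365 − 1)/3 = 0.26788; i = arccos(0.51757) = 58.830°.
sin r = sin 58.830°/1.343 = 0.63711; r = 39.577°.
D_min = 2·58.830° − 4·39.577° + 180° = 139.354°.
Rainbow angle = 180° − D_min = 40.646°.

40.6°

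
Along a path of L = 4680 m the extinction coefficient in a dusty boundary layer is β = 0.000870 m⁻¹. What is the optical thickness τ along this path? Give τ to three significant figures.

4.07

τ = β·L = 0.000870 × 4680 = 4.0716.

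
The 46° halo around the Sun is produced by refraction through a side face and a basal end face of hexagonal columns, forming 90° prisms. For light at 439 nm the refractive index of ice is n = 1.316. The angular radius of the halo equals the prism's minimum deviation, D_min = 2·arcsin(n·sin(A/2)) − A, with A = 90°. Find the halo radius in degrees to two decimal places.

47.04°

n·sin(A/2) = 1.316 × sin 45° = 1.316 × 0.7071 = 0.9306.
D_min = 2·arcsin(0.9306) − 90° = 2 × 68.521° − 90° = 47.042°.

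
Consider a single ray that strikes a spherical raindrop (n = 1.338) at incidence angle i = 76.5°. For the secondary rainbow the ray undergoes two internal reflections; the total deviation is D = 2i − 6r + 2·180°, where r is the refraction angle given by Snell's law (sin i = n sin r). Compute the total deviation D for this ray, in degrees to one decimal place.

sin r = sin 76.5° / 1.338 = 0.9724/1.338 = 0.7267; r = 46.61°.
D = 2·76.5° − 6·46.61° + 2·180° = 153.00° − 279.68° + 360° = 233.32°.

233.3°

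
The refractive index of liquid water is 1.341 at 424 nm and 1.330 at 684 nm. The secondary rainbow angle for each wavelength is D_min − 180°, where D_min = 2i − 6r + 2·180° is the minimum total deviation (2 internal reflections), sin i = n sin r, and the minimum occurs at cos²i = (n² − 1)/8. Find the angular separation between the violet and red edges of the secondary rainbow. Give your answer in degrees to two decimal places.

At 424 nm (n = 1.341): cos²i = 0.09979 → i = 71.586°, r = 45.034°, D_min = 232.966°, rainbow angle = 52.966°.
At 684 nm (n = 1.330): cos²i = 0.09611 → i = 71.940°, r = 45.630°, D_min = 230.101°, rainbow angle = 50.101°.
Angular width = |52.966° − 50.101°| = 2.865°.

2.86°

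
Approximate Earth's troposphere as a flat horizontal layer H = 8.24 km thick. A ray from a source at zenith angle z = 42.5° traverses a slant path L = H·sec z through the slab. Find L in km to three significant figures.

11.2 km

sec z = 1/cos 42.5° = 1.3563.
L = 8.24 × 1.3563 = 11.176 km.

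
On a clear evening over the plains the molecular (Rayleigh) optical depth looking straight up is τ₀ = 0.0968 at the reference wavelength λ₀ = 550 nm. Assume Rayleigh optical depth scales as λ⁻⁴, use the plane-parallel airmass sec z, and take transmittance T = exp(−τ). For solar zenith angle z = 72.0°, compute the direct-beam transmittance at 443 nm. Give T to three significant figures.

sec 72.0° = 3.2361.
τ = 0.0968 × (550/443)⁴ × 3.2361 = 0.0968 × 2.3759 × 3.2361 = 0.7443.
T = exp(−0.7443) = 0.4751.

0.475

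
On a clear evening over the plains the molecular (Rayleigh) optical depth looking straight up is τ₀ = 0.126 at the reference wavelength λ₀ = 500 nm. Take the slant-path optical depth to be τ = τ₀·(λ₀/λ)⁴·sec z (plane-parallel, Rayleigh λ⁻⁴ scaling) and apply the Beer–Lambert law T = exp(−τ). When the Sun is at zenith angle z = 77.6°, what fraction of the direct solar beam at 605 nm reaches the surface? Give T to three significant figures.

0.761

sec 77.6° = 4.6569.
τ = 0.126 × (500/605)⁴ × 4.6569 = 0.126 × 0.4665 × 4.6569 = 0.2737.
T = exp(−0.2737) = 0.7605.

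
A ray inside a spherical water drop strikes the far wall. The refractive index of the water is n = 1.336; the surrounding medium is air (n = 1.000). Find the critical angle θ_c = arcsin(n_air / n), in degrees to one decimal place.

48.5°

sin θ_c = n_air / n = 1.000 / 1.336 = 0.7485.
θ_c = arcsin(0.7485) = 48.46°.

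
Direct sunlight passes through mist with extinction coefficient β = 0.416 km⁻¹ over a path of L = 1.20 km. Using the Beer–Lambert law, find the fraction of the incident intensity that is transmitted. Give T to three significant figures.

0.607

τ = β·L = 0.416 × 1.20 = 0.4992.
T = exp(−0.4992) = 0.6070.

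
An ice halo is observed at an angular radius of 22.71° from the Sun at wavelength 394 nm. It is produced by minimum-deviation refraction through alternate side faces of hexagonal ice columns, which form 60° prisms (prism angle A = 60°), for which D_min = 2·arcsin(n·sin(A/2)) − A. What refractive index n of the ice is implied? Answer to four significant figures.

1.321

Rearranging: n = sin((D_min + A)/2) / sin(A/2).
(D_min + A)/2 = (22.71° + 60°)/2 = 41.355°.
n = sin 41.355° / sin 30° = 0.6607 / 0.5000 = 1.3214.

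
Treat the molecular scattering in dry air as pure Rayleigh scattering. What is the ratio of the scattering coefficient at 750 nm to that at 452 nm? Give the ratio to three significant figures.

0.132

Rayleigh scattering ∝ λ⁻⁴, so the ratio of coefficients is the inverse fourth power of the wavelength ratio.
σ(750)/σ(452) = (452/750)⁴ = (0.6027)⁴ = 0.1319.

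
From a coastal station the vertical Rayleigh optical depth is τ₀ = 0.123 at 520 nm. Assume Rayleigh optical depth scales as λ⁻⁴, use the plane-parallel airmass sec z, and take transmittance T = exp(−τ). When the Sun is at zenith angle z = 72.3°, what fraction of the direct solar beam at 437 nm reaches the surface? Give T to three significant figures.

sec 72.3° = 3.2891.
τ = 0.123 × (520/437)⁴ × 3.2891 = 0.123 × 2.0049 × 3.2891 = 0.8111.
T = exp(−0.8111) = 0.4444.

0.444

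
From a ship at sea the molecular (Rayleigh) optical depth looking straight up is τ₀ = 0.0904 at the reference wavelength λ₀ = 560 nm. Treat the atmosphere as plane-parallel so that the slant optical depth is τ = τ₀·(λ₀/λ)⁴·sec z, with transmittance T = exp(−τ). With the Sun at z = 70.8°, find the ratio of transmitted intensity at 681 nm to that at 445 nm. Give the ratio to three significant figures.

Airmass: sec 70.8° = 3.0407.
τ(681 nm) = 0.0904 × (560/681)⁴ × 3.0407 = 0.0904 × 0.4573 × 3.0407 = 0.1257.
τ(445 nm) = 0.0904 × (560/445)⁴ × 3.0407 = 0.0904 × 2.5079 × 3.0407 = 0.6894.
T(681)/T(445) = exp(τ_B − τ_A) = exp(0.5637) = 1.7571.

1.76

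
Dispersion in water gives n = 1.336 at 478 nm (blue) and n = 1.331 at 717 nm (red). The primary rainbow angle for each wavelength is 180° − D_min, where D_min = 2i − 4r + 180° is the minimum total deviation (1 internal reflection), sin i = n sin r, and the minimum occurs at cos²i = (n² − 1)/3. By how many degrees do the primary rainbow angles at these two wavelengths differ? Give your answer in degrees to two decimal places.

At 478 nm (n = 1.336): cos²i = 0.26163 → i = 59.236°, r = 40.029°, D_min = 138.356°, rainbow angle = 41.644°.
At 717 nm (n = 1.331): cos²i = 0.25719 → i = 59.527°, r = 40.356°, D_min = 137.630°, rainbow angle = 42.370°.
Angular width = |41.644° − 42.370°| = 0.726°.

0.73°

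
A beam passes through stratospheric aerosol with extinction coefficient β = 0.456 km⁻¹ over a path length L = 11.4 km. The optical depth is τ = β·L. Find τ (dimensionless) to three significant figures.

τ = β·L = 0.456 × 11.4 = 5.1984.

5.20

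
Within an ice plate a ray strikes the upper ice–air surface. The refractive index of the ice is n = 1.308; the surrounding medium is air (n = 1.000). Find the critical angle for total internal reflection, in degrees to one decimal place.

sin θ_c = n_air / n = 1.000 / 1.308 = 0.7645.
θ_c = arcsin(0.7645) = 49.86°.

49.9°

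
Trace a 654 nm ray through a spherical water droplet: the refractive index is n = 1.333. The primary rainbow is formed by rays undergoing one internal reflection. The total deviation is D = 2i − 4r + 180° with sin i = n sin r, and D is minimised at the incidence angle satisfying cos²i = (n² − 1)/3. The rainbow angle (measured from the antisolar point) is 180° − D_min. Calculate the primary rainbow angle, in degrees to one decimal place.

cos²i = (1.77689 − 1)/3 = 0.25896; i = arccos(0.50888) = 59.410°.
sin r = sin 59.410°/1.333 = 0.64579; r = 40.225°.
D_min = 2·59.410° − 4·40.225° + 180° = 137.922°.
Rainbow angle = 180° − D_min = 42.078°.

42.1°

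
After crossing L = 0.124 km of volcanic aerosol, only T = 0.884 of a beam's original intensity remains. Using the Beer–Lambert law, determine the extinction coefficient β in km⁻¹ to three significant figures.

0.994 km⁻¹

Beer–Lambert: T = exp(−βL) ⇒ β = −ln(T)/L = −ln(0.884)/0.124 = 0.1233/0.124 = 0.9943 km⁻¹.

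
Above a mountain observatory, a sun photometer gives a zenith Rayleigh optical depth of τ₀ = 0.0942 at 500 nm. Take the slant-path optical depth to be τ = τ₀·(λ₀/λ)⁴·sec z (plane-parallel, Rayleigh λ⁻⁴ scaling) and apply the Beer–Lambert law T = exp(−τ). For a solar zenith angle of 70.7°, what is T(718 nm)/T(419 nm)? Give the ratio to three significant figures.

Airmass: sec 70.7° = 3.0256.
τ(718 nm) = 0.0942 × (500/718)⁴ × 3.0256 = 0.0942 × 0.2352 × 3.0256 = 0.0670.
τ(419 nm) = 0.0942 × (500/419)⁴ × 3.0256 = 0.0942 × 2.0278 × 3.0256 = 0.5779.
T(718)/T(419) = exp(τ_B − τ_A) = exp(0.5109) = 1.6668.

1.67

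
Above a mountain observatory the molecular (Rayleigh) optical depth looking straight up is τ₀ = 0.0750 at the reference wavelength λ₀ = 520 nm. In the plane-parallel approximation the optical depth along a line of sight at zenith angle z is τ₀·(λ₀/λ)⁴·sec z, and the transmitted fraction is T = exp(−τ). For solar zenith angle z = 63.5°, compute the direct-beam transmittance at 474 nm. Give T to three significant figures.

0.784

sec 63.5° = 2.2412.
τ = 0.0750 × (520/474)⁴ × 2.2412 = 0.0750 × 1.4484 × 2.2412 = 0.2435.
T = exp(−0.2435) = 0.7839.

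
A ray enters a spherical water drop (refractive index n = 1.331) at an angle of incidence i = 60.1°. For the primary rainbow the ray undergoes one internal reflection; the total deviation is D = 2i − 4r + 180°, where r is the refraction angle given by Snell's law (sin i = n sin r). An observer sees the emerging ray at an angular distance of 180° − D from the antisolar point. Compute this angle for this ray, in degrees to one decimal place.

sin r = sin 60.1° / 1.331 = 0.8669/1.331 = 0.6513; r = 40.64°.
D = 2·60.1° − 4·40.64° + 180° = 120.20° − 162.56° + 180° = 137.64°.
Angle from antisolar point = 180° − D = 42.36°.

42.4°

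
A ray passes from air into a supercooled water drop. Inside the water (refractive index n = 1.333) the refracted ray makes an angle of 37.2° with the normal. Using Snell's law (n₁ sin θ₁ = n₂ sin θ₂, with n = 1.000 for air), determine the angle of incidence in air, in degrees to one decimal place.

53.7°

Snell: sin θ_i = n · sin θ_r = 1.333 × sin 37.2° = 1.333 × 0.6046 = 0.8059.
θ_i = arcsin(0.8059) = 53.70°.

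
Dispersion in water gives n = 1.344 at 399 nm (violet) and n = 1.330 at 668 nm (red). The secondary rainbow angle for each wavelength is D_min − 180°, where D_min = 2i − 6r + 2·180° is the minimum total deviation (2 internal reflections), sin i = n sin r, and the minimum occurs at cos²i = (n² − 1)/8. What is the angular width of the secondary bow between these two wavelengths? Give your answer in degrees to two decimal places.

3.63°

At 399 nm (n = 1.344): cos²i = 0.10079 → i = 71.490°, r = 44.874°, D_min = 233.733°, rainbow angle = 53.733°.
At 668 nm (n = 1.330): cos²i = 0.09611 → i = 71.940°, r = 45.630°, D_min = 230.101°, rainbow angle = 50.101°.
Angular width = |53.733° − 50.101°| = 3.632°.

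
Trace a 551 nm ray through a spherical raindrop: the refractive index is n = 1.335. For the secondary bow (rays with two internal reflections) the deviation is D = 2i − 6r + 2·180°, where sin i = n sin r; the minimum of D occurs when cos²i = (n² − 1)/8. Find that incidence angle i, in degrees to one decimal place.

71.8°

cos²i = (1.335² − 1)/8 = (1.78222 − 1)/8 = 0.09778.
cos i = 0.31269, so i = 71.778°.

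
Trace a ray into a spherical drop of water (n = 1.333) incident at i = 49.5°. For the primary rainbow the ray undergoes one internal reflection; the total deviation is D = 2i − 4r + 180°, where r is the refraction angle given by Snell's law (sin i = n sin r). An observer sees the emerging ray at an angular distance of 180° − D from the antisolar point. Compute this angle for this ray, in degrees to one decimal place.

sin r = sin 49.5° / 1.333 = 0.7604/1.333 = 0.5704; r = 34.78°.
D = 2·49.5° − 4·34.78° + 180° = 99.00° − 139.13° + 180° = 139.87°.
Angle from antisolar point = 180° − D = 40.13°.

40.1°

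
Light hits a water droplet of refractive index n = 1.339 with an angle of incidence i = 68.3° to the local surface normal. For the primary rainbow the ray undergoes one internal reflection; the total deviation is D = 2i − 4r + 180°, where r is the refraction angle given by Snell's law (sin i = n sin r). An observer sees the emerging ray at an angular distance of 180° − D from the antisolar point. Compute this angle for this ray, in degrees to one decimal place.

39.2°

sin r = sin 68.3° / 1.339 = 0.9291/1.339 = 0.6939; r = 43.94°.
D = 2·68.3° − 4·43.94° + 180° = 136.60° − 175.76° + 180° = 140.84°.
Angle from antisolar point = 180° − D = 39.16°.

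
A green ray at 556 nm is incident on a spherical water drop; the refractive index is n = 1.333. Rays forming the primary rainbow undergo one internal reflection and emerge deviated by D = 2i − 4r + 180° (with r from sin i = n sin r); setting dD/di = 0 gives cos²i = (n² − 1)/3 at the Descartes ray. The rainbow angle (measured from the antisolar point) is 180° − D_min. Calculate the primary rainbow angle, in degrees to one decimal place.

cos²i = (1.77689 − 1)/3 = 0.25896; i = arccos(0.50888) = 59.410°.
sin r = sin 59.410°/1.333 = 0.64579; r = 40.225°.
D_min = 2·59.410° − 4·40.225° + 180° = 137.922°.
Rainbow angle = 180° − D_min = 42.078°.

42.1°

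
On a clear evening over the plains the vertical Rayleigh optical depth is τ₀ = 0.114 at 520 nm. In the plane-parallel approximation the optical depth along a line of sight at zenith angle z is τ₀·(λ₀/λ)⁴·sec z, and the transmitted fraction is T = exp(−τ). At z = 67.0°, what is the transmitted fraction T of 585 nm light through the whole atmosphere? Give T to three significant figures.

sec 67.0° = 2.5593.
τ = 0.114 × (520/585)⁴ × 2.5593 = 0.114 × 0.6243 × 2.5593 = 0.1821.
T = exp(−0.1821) = 0.8335.

0.833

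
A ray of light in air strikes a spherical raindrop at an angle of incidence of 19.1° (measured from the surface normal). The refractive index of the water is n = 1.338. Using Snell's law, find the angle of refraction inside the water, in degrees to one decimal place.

14.2°

Snell: sin θ_r = sin θ_i / n = sin 19.1° / 1.338 = 0.3272 / 1.338 = 0.2446.
θ_r = arcsin(0.2446) = 14.16°.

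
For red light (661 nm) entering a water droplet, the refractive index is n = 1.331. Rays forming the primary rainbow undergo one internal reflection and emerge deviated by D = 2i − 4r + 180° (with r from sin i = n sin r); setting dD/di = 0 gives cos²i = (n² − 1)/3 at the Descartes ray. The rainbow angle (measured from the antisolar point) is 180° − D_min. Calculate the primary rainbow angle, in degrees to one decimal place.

cos²i = (1.77156 − 1)/3 = 0.25719; i = arccos(0.50714) = 59.527°.
sin r = sin 59.527°/1.331 = 0.64753; r = 40.356°.
D_min = 2·59.527° − 4·40.356° + 180° = 137.630°.
Rainbow angle = 180° − D_min = 42.370°.

42.4°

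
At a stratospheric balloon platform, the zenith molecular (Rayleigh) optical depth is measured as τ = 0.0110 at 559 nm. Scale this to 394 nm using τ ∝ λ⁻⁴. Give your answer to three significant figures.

τ(394 nm) = τ(559 nm) × (559/394)⁴ = 0.0110 × (1.4188)⁴ = 0.0110 × 4.0519 = 0.0446.

0.0446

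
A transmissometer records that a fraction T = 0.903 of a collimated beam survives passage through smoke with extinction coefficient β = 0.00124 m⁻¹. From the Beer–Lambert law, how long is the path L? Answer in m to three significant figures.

Beer–Lambert: T = exp(−βL) ⇒ L = −ln(T)/β = −ln(0.903)/0.00124 = 0.1020/0.00124 = 82.28 m.

82.3 m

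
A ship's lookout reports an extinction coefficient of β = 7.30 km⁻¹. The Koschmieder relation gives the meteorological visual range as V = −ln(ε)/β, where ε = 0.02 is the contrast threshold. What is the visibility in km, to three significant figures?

V = −ln(0.02) / 7.30 = 3.912 / 7.30 = 0.5359 km.

0.536 km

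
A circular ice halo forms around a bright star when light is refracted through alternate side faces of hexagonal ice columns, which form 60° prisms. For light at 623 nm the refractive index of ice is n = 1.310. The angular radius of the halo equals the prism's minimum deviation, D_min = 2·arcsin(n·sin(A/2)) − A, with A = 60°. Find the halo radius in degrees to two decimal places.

n·sin(A/2) = 1.310 × sin 30° = 1.310 × 0.5000 = 0.6550.
D_min = 2·arcsin(0.6550) − 60° = 2 × 40.920° − 60° = 21.839°.

21.84°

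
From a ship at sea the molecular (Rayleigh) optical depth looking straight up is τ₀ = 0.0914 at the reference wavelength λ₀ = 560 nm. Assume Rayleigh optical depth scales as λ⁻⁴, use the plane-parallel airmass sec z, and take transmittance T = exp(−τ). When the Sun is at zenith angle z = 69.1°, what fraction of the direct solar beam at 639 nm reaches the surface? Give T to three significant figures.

sec 69.1° = 2.8032.
τ = 0.0914 × (560/639)⁴ × 2.8032 = 0.0914 × 0.5899 × 2.8032 = 0.1511.
T = exp(−0.1511) = 0.8597.

0.860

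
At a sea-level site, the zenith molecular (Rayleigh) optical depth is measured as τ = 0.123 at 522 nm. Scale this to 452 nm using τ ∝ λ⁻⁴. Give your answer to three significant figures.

0.219

τ(452 nm) = τ(522 nm) × (522/452)⁴ = 0.123 × (1.1549)⁴ = 0.123 × 1.7788 = 0.2188.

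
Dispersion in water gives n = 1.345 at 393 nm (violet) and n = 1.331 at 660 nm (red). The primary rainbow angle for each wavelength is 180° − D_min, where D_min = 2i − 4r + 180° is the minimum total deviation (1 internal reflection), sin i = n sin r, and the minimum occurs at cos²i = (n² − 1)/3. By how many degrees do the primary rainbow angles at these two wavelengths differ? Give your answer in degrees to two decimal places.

At 393 nm (n = 1.345): cos²i = 0.26967 → i = 58.715°, r = 39.448°, D_min = 139.635°, rainbow angle = 40.365°.
At 660 nm (n = 1.331): cos²i = 0.25719 → i = 59.527°, r = 40.356°, D_min = 137.630°, rainbow angle = 42.370°.
Angular width = |40.365° − 42.370°| = 2.005°.

2.01°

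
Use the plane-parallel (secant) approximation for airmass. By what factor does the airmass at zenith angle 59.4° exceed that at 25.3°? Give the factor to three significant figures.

1.78

X(59.4°)/X(25.3°) = sec 59.4° / sec 25.3° = cos 25.3° / cos 59.4° = 0.9041/0.5090 = 1.7760.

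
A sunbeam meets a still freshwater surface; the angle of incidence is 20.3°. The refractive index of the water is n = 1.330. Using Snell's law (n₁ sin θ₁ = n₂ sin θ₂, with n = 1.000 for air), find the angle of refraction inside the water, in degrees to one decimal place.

15.1°

Snell: sin θ_r = sin θ_i / n = sin 20.3° / 1.330 = 0.3469 / 1.330 = 0.2609.
θ_r = arcsin(0.2609) = 15.12°.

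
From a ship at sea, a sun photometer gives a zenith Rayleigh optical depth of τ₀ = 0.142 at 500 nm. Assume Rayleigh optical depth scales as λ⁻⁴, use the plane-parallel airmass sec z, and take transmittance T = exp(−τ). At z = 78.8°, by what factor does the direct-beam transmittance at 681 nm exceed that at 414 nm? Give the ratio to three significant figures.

3.83

Airmass: sec 78.8° = 5.1484.
τ(681 nm) = 0.142 × (500/681)⁴ × 5.1484 = 0.142 × 0.2906 × 5.1484 = 0.2124.
τ(414 nm) = 0.142 × (500/414)⁴ × 5.1484 = 0.142 × 2.1275 × 5.1484 = 1.5554.
T(681)/T(414) = exp(τ_B − τ_A) = exp(1.3429) = 3.8303.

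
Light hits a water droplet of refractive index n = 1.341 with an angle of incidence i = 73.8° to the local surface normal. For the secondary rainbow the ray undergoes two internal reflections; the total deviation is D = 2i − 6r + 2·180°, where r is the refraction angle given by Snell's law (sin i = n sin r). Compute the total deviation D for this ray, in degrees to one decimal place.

233.2°

sin r = sin 73.8° / 1.341 = 0.9603/1.341 = 0.7161; r = 45.73°.
D = 2·73.8° − 6·45.73° + 2·180° = 147.60° − 274.40° + 360° = 233.20°.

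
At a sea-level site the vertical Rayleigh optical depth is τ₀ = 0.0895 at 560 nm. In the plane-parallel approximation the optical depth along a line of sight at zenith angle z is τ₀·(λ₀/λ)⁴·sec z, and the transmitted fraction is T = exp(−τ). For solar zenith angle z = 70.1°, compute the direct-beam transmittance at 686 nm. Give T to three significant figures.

0.890

sec 70.1° = 2.9379.
τ = 0.0895 × (560/686)⁴ × 2.9379 = 0.0895 × 0.4441 × 2.9379 = 0.1168.
T = exp(−0.1168) = 0.8898.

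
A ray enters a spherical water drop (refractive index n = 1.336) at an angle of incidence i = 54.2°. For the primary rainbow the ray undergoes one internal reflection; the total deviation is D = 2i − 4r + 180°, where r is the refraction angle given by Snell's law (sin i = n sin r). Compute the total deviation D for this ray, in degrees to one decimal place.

sin r = sin 54.2° / 1.336 = 0.8111/1.336 = 0.6071; r = 37.38°.
D = 2·54.2° − 4·37.38° + 180° = 108.40° − 149.52° + 180° = 138.88°.

138.9°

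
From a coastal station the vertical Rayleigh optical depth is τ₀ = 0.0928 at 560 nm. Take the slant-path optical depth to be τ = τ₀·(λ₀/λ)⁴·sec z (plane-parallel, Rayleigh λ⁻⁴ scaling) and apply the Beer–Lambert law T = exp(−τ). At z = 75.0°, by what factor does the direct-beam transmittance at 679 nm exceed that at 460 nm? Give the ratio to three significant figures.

1.86

Airmass: sec 75.0° = 3.8637.
τ(679 nm) = 0.0928 × (560/679)⁴ × 3.8637 = 0.0928 × 0.4627 × 3.8637 = 0.1659.
τ(460 nm) = 0.0928 × (560/460)⁴ × 3.8637 = 0.0928 × 2.1964 × 3.8637 = 0.7875.
T(679)/T(460) = exp(τ_B − τ_A) = exp(0.6216) = 1.8620.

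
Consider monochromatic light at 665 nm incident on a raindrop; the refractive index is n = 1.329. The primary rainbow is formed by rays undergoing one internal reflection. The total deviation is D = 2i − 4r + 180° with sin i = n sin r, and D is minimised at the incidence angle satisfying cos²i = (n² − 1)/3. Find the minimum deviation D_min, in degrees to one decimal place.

cos²i = (1.76624 − 1)/3 = 0.25541; i = arccos(0.50538) = 59.643°.
sin r = sin 59.643°/1.329 = 0.64928; r = 40.487°.
D_min = 2·59.643° − 4·40.487° + 180° = 137.337°.

137.3°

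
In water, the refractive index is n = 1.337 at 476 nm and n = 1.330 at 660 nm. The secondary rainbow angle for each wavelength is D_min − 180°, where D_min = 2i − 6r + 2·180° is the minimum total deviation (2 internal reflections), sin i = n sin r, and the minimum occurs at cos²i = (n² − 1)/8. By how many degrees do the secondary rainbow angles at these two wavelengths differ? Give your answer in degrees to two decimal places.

1.83°

At 476 nm (n = 1.337): cos²i = 0.09845 → i = 71.714°, r = 45.249°, D_min = 231.934°, rainbow angle = 51.934°.
At 660 nm (n = 1.330): cos²i = 0.09611 → i = 71.940°, r = 45.630°, D_min = 230.101°, rainbow angle = 50.101°.
Angular width = |51.934° − 50.101°| = 1.832°.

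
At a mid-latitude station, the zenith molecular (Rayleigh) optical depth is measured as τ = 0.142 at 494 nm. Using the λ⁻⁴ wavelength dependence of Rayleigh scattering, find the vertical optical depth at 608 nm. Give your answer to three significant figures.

0.0619

τ(608 nm) = τ(494 nm) × (494/608)⁴ = 0.142 × (0.8125)⁴ = 0.142 × 0.4358 = 0.0619.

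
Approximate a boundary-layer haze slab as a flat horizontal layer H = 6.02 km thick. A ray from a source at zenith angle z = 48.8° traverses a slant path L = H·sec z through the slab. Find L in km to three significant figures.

9.14 km

sec z = 1/cos 48.8° = 1.5182.
L = 6.02 × 1.5182 = 9.139 km.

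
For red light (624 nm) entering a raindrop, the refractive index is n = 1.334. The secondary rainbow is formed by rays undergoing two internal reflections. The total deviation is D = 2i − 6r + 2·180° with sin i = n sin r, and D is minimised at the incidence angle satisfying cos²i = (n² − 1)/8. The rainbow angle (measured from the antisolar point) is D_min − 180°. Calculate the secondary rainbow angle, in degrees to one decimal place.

cos²i = (1.77956 − 1)/8 = 0.09744; i = arccos(0.31216) = 71.810°.
sin r = sin 71.810°/1.334 = 0.71217; r = 45.411°.
D_min = 2·71.810° − 6·45.411° + 360° = 231.153°.
Rainbow angle = D_min − 180° = 51.153°.

51.2°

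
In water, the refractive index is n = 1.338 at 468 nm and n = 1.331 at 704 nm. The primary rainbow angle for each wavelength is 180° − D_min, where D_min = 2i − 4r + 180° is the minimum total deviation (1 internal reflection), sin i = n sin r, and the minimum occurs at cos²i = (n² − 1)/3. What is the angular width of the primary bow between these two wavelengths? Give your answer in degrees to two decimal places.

1.01°

At 468 nm (n = 1.338): cos²i = 0.26341 → i = 59.120°, r = 39.899°, D_min = 138.643°, rainbow angle = 41.357°.
At 704 nm (n = 1.331): cos²i = 0.25719 → i = 59.527°, r = 40.356°, D_min = 137.630°, rainbow angle = 42.370°.
Angular width = |41.357° − 42.370°| = 1.013°.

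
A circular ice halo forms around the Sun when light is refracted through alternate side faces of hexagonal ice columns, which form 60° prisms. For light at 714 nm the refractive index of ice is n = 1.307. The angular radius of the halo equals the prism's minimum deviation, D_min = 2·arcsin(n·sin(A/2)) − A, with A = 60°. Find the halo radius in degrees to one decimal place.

n·sin(A/2) = 1.307 × sin 30° = 1.307 × 0.5000 = 0.6535.
D_min = 2·arcsin(0.6535) − 60° = 2 × 40.806° − 60° = 21.612°.

21.6°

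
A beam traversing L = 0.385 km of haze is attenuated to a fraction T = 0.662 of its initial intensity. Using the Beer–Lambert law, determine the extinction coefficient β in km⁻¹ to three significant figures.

Beer–Lambert: T = exp(−βL) ⇒ β = −ln(T)/L = −ln(0.662)/0.385 = 0.4125/0.385 = 1.071 km⁻¹.

1.07 km⁻¹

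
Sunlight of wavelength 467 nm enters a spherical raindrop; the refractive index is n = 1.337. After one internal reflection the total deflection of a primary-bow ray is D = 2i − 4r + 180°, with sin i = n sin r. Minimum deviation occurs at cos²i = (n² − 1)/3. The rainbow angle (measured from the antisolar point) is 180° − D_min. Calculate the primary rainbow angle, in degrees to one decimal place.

41.5°

cos²i = (1.78757 − 1)/3 = 0.26252; i = arccos(0.51237) = 59.178°.
sin r = sin 59.178°/1.337 = 0.64231; r = 39.964°.
D_min = 2·59.178° − 4·39.964° + 180° = 138.500°.
Rainbow angle = 180° − D_min = 41.500°.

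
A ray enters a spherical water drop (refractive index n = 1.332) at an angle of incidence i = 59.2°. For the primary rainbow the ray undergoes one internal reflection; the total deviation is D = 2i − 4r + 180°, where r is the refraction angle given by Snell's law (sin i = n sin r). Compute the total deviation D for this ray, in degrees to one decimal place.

sin r = sin 59.2° / 1.332 = 0.8590/1.332 = 0.6449; r = 40.16°.
D = 2·59.2° − 4·40.16° + 180° = 118.40° − 160.62° + 180° = 137.78°.

137.8°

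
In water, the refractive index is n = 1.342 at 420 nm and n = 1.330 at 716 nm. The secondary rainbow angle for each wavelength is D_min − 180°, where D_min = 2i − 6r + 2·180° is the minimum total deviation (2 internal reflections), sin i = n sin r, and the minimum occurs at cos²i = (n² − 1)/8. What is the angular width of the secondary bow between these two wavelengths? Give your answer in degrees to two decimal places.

At 420 nm (n = 1.342): cos²i = 0.10012 → i = 71.554°, r = 44.981°, D_min = 233.222°, rainbow angle = 53.222°.
At 716 nm (n = 1.330): cos²i = 0.09611 → i = 71.940°, r = 45.630°, D_min = 230.101°, rainbow angle = 50.101°.
Angular width = |53.222° − 50.101°| = 3.121°.

3.12°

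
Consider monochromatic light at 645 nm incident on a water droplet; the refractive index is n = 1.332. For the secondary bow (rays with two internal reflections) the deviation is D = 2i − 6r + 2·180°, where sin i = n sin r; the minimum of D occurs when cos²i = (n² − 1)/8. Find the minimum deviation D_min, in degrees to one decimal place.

230.6°

cos²i = (1.77422 − 1)/8 = 0.09678; i = arccos(0.31109) = 71.875°.
sin r = sin 71.875°/1.332 = 0.71350; r = 45.520°.
D_min = 2·71.875° − 6·45.520° + 360° = 230.628°.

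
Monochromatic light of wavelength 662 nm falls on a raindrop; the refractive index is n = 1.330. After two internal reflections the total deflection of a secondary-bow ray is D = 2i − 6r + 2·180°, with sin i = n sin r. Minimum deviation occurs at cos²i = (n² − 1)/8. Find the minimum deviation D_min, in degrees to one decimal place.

cos²i = (1.76890 − 1)/8 = 0.09611; i = arccos(0.31002) = 71.940°.
sin r = sin 71.940°/1.330 = 0.71483; r = 45.630°.
D_min = 2·71.940° − 6·45.630° + 360° = 230.101°.

230.1°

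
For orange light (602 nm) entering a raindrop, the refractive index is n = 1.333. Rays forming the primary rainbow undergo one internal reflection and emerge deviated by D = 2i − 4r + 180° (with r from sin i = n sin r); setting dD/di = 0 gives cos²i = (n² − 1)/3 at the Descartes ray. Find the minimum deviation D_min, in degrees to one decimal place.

137.9°

cos²i = (1.77689 − 1)/3 = 0.25896; i = arccos(0.50888) = 59.410°.
sin r = sin 59.410°/1.333 = 0.64579; r = 40.225°.
D_min = 2·59.410° − 4·40.225° + 180° = 137.922°.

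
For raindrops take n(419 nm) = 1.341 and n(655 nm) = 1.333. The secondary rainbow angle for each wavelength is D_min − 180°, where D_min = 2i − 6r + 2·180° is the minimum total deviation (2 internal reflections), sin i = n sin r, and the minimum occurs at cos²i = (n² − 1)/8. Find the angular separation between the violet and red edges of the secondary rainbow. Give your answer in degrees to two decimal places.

2.08°

At 419 nm (n = 1.341): cos²i = 0.09979 → i = 71.586°, r = 45.034°, D_min = 232.966°, rainbow angle = 52.966°.
At 655 nm (n = 1.333): cos²i = 0.09711 → i = 71.843°, r = 45.466°, D_min = 230.891°, rainbow angle = 50.891°.
Angular width = |52.966° − 50.891°| = 2.075°.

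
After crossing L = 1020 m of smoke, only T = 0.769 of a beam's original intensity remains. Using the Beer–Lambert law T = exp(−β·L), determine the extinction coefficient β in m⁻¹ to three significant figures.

0.000258 m⁻¹

Beer–Lambert: T = exp(−βL) ⇒ β = −ln(T)/L = −ln(0.769)/1020 = 0.2627/1020 = 0.0002575 m⁻¹.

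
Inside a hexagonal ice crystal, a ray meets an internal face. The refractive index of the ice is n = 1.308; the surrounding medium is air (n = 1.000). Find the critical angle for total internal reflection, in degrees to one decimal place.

49.9°

sin θ_c = n_air / n = 1.000 / 1.308 = 0.7645.
θ_c = arcsin(0.7645) = 49.86°.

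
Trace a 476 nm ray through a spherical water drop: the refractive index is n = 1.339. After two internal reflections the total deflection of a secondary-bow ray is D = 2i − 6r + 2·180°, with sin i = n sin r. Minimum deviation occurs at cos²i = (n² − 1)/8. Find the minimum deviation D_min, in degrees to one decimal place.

232.5°

cos²i = (1.79292 − 1)/8 = 0.09912; i = arccos(0.31483) = 71.650°.
sin r = sin 71.650°/1.339 = 0.70885; r = 45.141°.
D_min = 2·71.650° − 6·45.141° + 360° = 232.451°.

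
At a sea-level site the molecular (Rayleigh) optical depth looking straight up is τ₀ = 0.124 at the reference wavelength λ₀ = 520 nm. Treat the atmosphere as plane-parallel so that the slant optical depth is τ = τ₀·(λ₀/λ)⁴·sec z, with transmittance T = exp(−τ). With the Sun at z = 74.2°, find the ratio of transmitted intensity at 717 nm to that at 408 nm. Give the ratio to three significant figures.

Airmass: sec 74.2° = 3.6727.
τ(717 nm) = 0.124 × (520/717)⁴ × 3.6727 = 0.124 × 0.2767 × 3.6727 = 0.1260.
τ(408 nm) = 0.124 × (520/408)⁴ × 3.6727 = 0.124 × 2.6386 × 3.6727 = 1.2017.
T(717)/T(408) = exp(τ_B − τ_A) = exp(1.0757) = 2.9319.

2.93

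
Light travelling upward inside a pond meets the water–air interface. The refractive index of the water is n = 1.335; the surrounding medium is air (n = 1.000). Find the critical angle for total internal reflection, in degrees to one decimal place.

48.5°

sin θ_c = n_air / n = 1.000 / 1.335 = 0.7491.
θ_c = arcsin(0.7491) = 48.51°.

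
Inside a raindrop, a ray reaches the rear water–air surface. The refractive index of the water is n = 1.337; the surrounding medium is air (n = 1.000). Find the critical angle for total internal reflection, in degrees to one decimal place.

48.4°

sin θ_c = n_air / n = 1.000 / 1.337 = 0.7479.
θ_c = arcsin(0.7479) = 48.41°.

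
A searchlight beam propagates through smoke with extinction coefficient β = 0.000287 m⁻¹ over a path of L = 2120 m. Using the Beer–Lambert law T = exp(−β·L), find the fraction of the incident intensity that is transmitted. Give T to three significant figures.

0.544

τ = β·L = 0.000287 × 2120 = 0.6084.
T = exp(−0.6084) = 0.5442.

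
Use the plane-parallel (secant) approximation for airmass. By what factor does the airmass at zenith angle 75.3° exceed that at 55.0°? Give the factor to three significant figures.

X(75.3°)/X(55.0°) = sec 75.3° / sec 55.0° = cos 55.0° / cos 75.3° = 0.5736/0.2538 = 2.2603.

2.26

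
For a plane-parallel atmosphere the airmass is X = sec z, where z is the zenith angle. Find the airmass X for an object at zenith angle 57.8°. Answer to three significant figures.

X = sec z = 1/cos 57.8° = 1/0.5329 = 1.8766.

1.88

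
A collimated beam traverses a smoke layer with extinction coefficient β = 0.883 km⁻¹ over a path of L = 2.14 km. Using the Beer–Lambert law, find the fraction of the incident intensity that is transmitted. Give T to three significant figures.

0.151

τ = β·L = 0.883 × 2.14 = 1.8896.
T = exp(−1.8896) = 0.1511.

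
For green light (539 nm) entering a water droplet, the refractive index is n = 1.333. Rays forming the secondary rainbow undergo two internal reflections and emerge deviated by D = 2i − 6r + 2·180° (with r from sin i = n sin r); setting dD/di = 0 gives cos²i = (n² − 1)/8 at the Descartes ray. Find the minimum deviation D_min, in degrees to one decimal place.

230.9°

cos²i = (1.77689 − 1)/8 = 0.09711; i = arccos(0.31163) = 71.843°.
sin r = sin 71.843°/1.333 = 0.71283; r = 45.466°.
D_min = 2·71.843° − 6·45.466° + 360° = 230.891°.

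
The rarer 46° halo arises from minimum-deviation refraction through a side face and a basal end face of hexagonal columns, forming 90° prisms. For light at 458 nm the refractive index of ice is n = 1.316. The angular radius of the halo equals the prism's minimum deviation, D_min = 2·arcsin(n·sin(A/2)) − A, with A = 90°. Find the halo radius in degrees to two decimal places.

47.04°

n·sin(A/2) = 1.316 × sin 45° = 1.316 × 0.7071 = 0.9306.
D_min = 2·arcsin(0.9306) − 90° = 2 × 68.521° − 90° = 47.042°.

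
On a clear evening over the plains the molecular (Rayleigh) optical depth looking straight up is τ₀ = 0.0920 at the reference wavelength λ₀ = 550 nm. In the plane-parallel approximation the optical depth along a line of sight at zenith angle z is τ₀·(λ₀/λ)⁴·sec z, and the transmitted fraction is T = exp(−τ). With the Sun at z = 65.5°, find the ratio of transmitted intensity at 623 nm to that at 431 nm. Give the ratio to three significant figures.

Airmass: sec 65.5° = 2.4114.
τ(623 nm) = 0.0920 × (550/623)⁴ × 2.4114 = 0.0920 × 0.6074 × 2.4114 = 0.1348.
τ(431 nm) = 0.0920 × (550/431)⁴ × 2.4114 = 0.0920 × 2.6518 × 2.4114 = 0.5883.
T(623)/T(431) = exp(τ_B − τ_A) = exp(0.4535) = 1.5739.

1.57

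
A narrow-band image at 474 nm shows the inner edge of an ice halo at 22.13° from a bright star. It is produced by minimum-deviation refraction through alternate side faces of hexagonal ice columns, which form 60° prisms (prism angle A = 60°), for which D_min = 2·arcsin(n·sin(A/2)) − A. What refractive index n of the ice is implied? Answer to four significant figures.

1.314

Rearranging: n = sin((D_min + A)/2) / sin(A/2).
(D_min + A)/2 = (22.13° + 60°)/2 = 41.065°.
n = sin 41.065° / sin 30° = 0.6569 / 0.5000 = 1.3138.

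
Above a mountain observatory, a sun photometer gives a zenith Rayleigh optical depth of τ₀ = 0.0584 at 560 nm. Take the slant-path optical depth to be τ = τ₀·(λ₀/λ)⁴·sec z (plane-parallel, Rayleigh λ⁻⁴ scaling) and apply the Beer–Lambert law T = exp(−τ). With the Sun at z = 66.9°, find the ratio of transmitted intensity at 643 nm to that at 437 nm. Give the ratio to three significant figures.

Airmass: sec 66.9° = 2.5488.
τ(643 nm) = 0.0584 × (560/643)⁴ × 2.5488 = 0.0584 × 0.5753 × 2.5488 = 0.0856.
τ(437 nm) = 0.0584 × (560/437)⁴ × 2.5488 = 0.0584 × 2.6967 × 2.5488 = 0.4014.
T(643)/T(437) = exp(τ_B − τ_A) = exp(0.3158) = 1.3713.

1.37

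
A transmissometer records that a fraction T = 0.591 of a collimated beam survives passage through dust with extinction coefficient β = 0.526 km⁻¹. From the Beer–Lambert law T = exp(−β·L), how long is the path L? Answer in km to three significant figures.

Beer–Lambert: T = exp(−βL) ⇒ L = −ln(T)/β = −ln(0.591)/0.526 = 0.5259/0.526 = 0.9999 km.

1.000 km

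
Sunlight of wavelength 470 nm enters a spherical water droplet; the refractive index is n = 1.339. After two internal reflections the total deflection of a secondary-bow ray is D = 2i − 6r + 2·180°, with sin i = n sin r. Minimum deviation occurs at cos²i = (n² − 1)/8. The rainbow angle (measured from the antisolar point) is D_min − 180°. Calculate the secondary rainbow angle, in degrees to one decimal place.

52.5°

cos²i = (1.79292 − 1)/8 = 0.09912; i = arccos(0.31483) = 71.650°.
sin r = sin 71.650°/1.339 = 0.70885; r = 45.141°.
D_min = 2·71.650° − 6·45.141° + 360° = 232.451°.
Rainbow angle = D_min − 180° = 52.451°.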